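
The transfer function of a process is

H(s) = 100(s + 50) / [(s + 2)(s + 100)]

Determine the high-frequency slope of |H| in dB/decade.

-20 dB/decade

Each pole contributes −20 dB/decade at high frequency; each zero contributes +20 dB/decade.
Net: 1 zero(s) − 2 pole(s) → -20 dB/decade.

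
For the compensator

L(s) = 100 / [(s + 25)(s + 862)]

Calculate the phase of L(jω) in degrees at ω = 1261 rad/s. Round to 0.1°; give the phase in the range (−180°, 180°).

At s = jω = j1261:
pole (s+25): 25 + j1261 → |·| = √(25²+1261²) = √1590746 ≈ 1261.2, ∠ = arctan(1261/25) ≈ 88.86°
pole (s+862): 862 + j1261 → |·| = √(862²+1261²) = √2333165 ≈ 1527.5, ∠ = arctan(1261/862) ≈ 55.64°
∠L = 0.00° − 144.50° = -144.50°

-144.5°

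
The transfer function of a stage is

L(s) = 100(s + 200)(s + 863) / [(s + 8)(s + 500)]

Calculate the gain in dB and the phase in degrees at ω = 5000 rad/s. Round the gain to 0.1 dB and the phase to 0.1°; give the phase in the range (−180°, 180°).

40.1 dB, -6.3°

At s = jω = j5000:
zero (s+200): 200 + j5000 → |·| = √(200²+5000²) = √25040000 ≈ 5004, ∠ = arctan(5000/200) ≈ 87.71°
zero (s+863): 863 + j5000 → |·| = √(863²+5000²) = √25744769 ≈ 5073.9, ∠ = arctan(5000/863) ≈ 80.21°
pole (s+8): 8 + j5000 → |·| = √(8²+5000²) = √25000064 ≈ 5000, ∠ = arctan(5000/8) ≈ 89.91°
pole (s+500): 500 + j5000 → |·| = √(500²+5000²) = √25250000 ≈ 5024.9, ∠ = arctan(5000/500) ≈ 84.29°
|L| = 100 · 2.539e+07 / 2.5124e+07 ≈ 101.06
Gain = 20 log₁₀(101.06) ≈ 40.09 dB
∠L = 167.92° − 174.20° = -6.28°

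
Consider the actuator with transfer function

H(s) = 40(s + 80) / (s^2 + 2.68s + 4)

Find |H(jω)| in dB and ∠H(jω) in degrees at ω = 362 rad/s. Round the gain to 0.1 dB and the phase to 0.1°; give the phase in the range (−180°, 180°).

-18.9 dB, -102.0°

At s = jω = j362:
zero (s+80): 80 + j362 → |·| = √(80²+362²) = √137444 ≈ 370.73, ∠ = arctan(362/80) ≈ 77.54°
quadratic: (j362)² + 2.68·j362 + 4 = -131040 + j970.16 → |·| ≈ 1.3104e+05, ∠ ≈ 179.58°
|H| = 40 · 370.73 / 1.3104e+05 ≈ 0.11317
Gain = 20 log₁₀(0.11317) ≈ -18.93 dB
∠H = 77.54° − 179.58° = -102.04°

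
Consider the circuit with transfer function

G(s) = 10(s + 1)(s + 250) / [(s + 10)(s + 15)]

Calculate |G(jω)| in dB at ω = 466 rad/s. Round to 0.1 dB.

At s = jω = j466:
zero (s+1): 1 + j466 → |·| = √(1²+466²) = √217157 ≈ 466, ∠ = arctan(466/1) ≈ 89.88°
zero (s+250): 250 + j466 → |·| = √(250²+466²) = √279656 ≈ 528.83, ∠ = arctan(466/250) ≈ 61.79°
pole (s+10): 10 + j466 → |·| = √(10²+466²) = √217256 ≈ 466.11, ∠ = arctan(466/10) ≈ 88.77°
pole (s+15): 15 + j466 → |·| = √(15²+466²) = √217381 ≈ 466.24, ∠ = arctan(466/15) ≈ 88.16°
|G| = 10 · 2.4643e+05 / 2.1732e+05 ≈ 11.339
Gain = 20 log₁₀(11.339) ≈ 21.09 dB

21.1 dB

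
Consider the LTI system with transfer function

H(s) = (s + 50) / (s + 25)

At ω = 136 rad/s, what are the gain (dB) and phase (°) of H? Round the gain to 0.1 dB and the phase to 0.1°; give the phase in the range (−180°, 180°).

0.4 dB, -9.8°

Substitute s = j136:
Numerator: (j136) + 50 = 50 + j136
Denominator: (j136) + 25 = 25 + j136
|N| = √(50² + 136²) ≈ 144.9, ∠N ≈ 69.81°
|D| = √(25² + 136²) ≈ 138.28, ∠D ≈ 79.58°
|H| = 144.9 / 138.28 ≈ 1.0479
Gain = 20 log₁₀(1.0479) ≈ 0.41 dB
∠H = 69.81° − 79.58° = -9.77°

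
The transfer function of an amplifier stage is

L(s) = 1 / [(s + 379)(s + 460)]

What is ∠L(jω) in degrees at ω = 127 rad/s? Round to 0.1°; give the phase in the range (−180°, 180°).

At s = jω = j127:
pole (s+379): 379 + j127 → |·| = √(379²+127²) = √159770 ≈ 399.71, ∠ = arctan(127/379) ≈ 18.53°
pole (s+460): 460 + j127 → |·| = √(460²+127²) = √227729 ≈ 477.21, ∠ = arctan(127/460) ≈ 15.43°
∠L = 0.00° − 33.96° = -33.96°

-34.0°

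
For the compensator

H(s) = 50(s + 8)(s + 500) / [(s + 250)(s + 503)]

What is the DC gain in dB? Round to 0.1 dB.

4.0 dB

H(0) = 50·8·500 / (250·503) ≈ 1.5905
20 log₁₀(1.5905) ≈ 4.03 dB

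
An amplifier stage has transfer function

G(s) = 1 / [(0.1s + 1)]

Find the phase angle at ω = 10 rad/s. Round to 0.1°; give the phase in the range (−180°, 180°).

At ω = 10 rad/s:
pole (1 + j10·0.1) = 1 + j1 → |·| ≈ 1.4142, ∠ ≈ 45.00°
∠G = (0°) − (45.00°) = -45.00°

-45.0°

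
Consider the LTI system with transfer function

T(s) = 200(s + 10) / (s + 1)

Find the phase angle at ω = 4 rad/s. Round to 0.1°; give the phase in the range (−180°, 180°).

At s = jω = j4:
zero (s+10): 10 + j4 → |·| = √(10²+4²) = √116 ≈ 10.77, ∠ = arctan(4/10) ≈ 21.80°
pole (s+1): 1 + j4 → |·| = √(1²+4²) = √17 ≈ 4.1231, ∠ = arctan(4/1) ≈ 75.96°
∠T = 21.80° − 75.96° = -54.16°

-54.2°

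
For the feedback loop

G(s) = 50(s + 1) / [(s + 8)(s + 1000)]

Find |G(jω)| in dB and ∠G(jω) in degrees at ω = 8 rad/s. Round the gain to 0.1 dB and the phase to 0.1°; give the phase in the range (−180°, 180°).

At s = jω = j8:
zero (s+1): 1 + j8 → |·| = √(1²+8²) = √65 ≈ 8.0623, ∠ = arctan(8/1) ≈ 82.87°
pole (s+8): 8 + j8 → |·| = √(8²+8²) = √128 ≈ 11.314, ∠ = arctan(8/8) ≈ 45.00°
pole (s+1000): 1000 + j8 → |·| = √(1000²+8²) = √1000064 ≈ 1000, ∠ = arctan(8/1000) ≈ 0.46°
|G| = 50 · 8.0623 / 11314 ≈ 0.03563
Gain = 20 log₁₀(0.03563) ≈ -28.96 dB
∠G = 82.87° − 45.46° = 37.41°

-29.0 dB, 37.4°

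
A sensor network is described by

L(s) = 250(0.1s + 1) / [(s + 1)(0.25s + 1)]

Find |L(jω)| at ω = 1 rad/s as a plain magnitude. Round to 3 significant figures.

At ω = 1 rad/s:
zero (1 + j1·0.1) = 1 + j0.1 → |·| ≈ 1.005, ∠ ≈ 5.71°
pole (1 + j1·1) = 1 + j1 → |·| ≈ 1.4142, ∠ ≈ 45.00°
pole (1 + j1·0.25) = 1 + j0.25 → |·| ≈ 1.0308, ∠ ≈ 14.04°
|L| = 250 · 1.005 / (1.4142 · 1.0308) ≈ 172.35

172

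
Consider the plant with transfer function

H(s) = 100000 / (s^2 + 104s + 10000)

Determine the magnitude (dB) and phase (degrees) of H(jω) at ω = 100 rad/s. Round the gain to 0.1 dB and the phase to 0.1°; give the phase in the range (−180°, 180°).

At s = jω = j100:
quadratic: (j100)² + 104·j100 + 10000 = 0 + j10400 → |·| ≈ 10400, ∠ ≈ 90.00°
|H| = 100000 / 10400 ≈ 9.6154
Gain = 20 log₁₀(9.6154) ≈ 19.66 dB
∠H = 0.00° − 90.00° = -90.00°

19.7 dB, -90.0°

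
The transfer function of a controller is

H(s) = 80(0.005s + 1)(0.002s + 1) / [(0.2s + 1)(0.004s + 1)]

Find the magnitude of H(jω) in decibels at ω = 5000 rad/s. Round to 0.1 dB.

0.0 dB

At ω = 5000 rad/s:
zero (1 + j5000·0.005) = 1 + j25 → |·| ≈ 25.02, ∠ ≈ 87.71°
zero (1 + j5000·0.002) = 1 + j10 → |·| ≈ 10.05, ∠ ≈ 84.29°
pole (1 + j5000·0.2) = 1 + j1000 → |·| ≈ 1000, ∠ ≈ 89.94°
pole (1 + j5000·0.004) = 1 + j20 → |·| ≈ 20.025, ∠ ≈ 87.14°
|H| = 80 · 25.02 · 10.05 / (1000 · 20.025) ≈ 1.0045
Gain = 20 log₁₀(1.0045) ≈ 0.04 dB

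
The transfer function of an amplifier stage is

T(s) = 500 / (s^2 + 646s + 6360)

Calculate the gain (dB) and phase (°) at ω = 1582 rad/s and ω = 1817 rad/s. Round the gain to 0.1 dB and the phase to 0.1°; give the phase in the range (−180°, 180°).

ω = 1582: -74.6 dB, -157.7°; ω = 1817: -76.9 dB, -160.4°

Substitute s = j1582:
Numerator: 500 = 500 + j0
Denominator: (j1582)^2 + 646(j1582) + 6360 = -2496364 + j1021972
|N| = √(500² + 0²) ≈ 500, ∠N ≈ 0.00°
|D| = √(2496364² + 1021972²) ≈ 2.6975e+06, ∠D ≈ 157.74°
|T| = 500 / 2.6975e+06 ≈ 0.00018536
Gain = 20 log₁₀(0.00018536) ≈ -74.64 dB
∠T = 0.00° − 157.74° = -157.74°

Substitute s = j1817:
Numerator: 500 = 500 + j0
Denominator: (j1817)^2 + 646(j1817) + 6360 = -3295129 + j1173782
|N| = √(500² + 0²) ≈ 500, ∠N ≈ 0.00°
|D| = √(3295129² + 1173782²) ≈ 3.4979e+06, ∠D ≈ 160.39°
|T| = 500 / 3.4979e+06 ≈ 0.00014294
Gain = 20 log₁₀(0.00014294) ≈ -76.90 dB
∠T = 0.00° − 160.39° = -160.39°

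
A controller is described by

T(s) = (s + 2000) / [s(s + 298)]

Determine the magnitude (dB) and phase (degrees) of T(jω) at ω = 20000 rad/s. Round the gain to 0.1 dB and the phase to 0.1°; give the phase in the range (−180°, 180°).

At s = jω = j20000:
zero (s+2000): 2000 + j20000 → |·| = √(2000²+20000²) = √404000000 ≈ 20100, ∠ = arctan(20000/2000) ≈ 84.29°
pole (s+298): 298 + j20000 → |·| = √(298²+20000²) = √400088804 ≈ 20002, ∠ = arctan(20000/298) ≈ 89.15°
pole at origin: |s| = 20000, ∠ = 90.00° (in denominator)
|T| = 1 · 20100 / 4.0004e+08 ≈ 5.0245e-05
Gain = 20 log₁₀(5.0245e-05) ≈ -85.98 dB
∠T = 84.29° − 179.15° = -94.86°

-86.0 dB, -94.9°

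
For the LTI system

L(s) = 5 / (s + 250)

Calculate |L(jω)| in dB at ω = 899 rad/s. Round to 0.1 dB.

-45.4 dB

At s = jω = j899:
pole (s+250): 250 + j899 → |·| = √(250²+899²) = √870701 ≈ 933.11, ∠ = arctan(899/250) ≈ 74.46°
|L| = 5 / 933.11 ≈ 0.0053584
Gain = 20 log₁₀(0.0053584) ≈ -45.42 dB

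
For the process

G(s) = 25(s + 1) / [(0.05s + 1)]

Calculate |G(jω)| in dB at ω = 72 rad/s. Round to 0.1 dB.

53.7 dB

At ω = 72 rad/s:
zero (1 + j72·1) = 1 + j72 → |·| ≈ 72.007, ∠ ≈ 89.20°
pole (1 + j72·0.05) = 1 + j3.6 → |·| ≈ 3.7363, ∠ ≈ 74.48°
|G| = 25 · 72.007 / (3.7363) ≈ 481.81
Gain = 20 log₁₀(481.81) ≈ 53.66 dB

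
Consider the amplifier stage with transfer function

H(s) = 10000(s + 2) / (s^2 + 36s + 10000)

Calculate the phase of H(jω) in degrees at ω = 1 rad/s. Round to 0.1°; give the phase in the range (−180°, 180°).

26.4°

At s = jω = j1:
zero (s+2): 2 + j1 → |·| = √(2²+1²) = √5 ≈ 2.2361, ∠ = arctan(1/2) ≈ 26.57°
quadratic: (j1)² + 36·j1 + 10000 = 9999 + j36 → |·| ≈ 9999.1, ∠ ≈ 0.21°
∠H = 26.57° − 0.21° = 26.36°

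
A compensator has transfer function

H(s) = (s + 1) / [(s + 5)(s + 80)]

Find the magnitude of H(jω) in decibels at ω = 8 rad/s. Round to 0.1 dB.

At s = jω = j8:
zero (s+1): 1 + j8 → |·| = √(1²+8²) = √65 ≈ 8.0623, ∠ = arctan(8/1) ≈ 82.87°
pole (s+5): 5 + j8 → |·| = √(5²+8²) = √89 ≈ 9.434, ∠ = arctan(8/5) ≈ 57.99°
pole (s+80): 80 + j8 → |·| = √(80²+8²) = √6464 ≈ 80.399, ∠ = arctan(8/80) ≈ 5.71°
|H| = 1 · 8.0623 / 758.48 ≈ 0.01063
Gain = 20 log₁₀(0.01063) ≈ -39.47 dB

-39.5 dB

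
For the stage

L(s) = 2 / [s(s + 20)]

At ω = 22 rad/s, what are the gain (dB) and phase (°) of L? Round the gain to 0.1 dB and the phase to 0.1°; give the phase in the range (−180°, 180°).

-50.3 dB, -137.7°

At s = jω = j22:
pole (s+20): 20 + j22 → |·| = √(20²+22²) = √884 ≈ 29.732, ∠ = arctan(22/20) ≈ 47.73°
pole at origin: |s| = 22, ∠ = 90.00° (in denominator)
|L| = 2 / 654.1 ≈ 0.0030576
Gain = 20 log₁₀(0.0030576) ≈ -50.29 dB
∠L = 0.00° − 137.73° = -137.73°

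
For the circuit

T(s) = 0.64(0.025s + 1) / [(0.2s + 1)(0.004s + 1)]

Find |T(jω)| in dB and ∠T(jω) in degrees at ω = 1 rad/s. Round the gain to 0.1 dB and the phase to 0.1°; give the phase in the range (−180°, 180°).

At ω = 1 rad/s:
zero (1 + j1·0.025) = 1 + j0.025 → |·| ≈ 1.0003, ∠ ≈ 1.43°
pole (1 + j1·0.2) = 1 + j0.2 → |·| ≈ 1.0198, ∠ ≈ 11.31°
pole (1 + j1·0.004) = 1 + j0.004 → |·| ≈ 1, ∠ ≈ 0.23°
|T| = 0.64 · 1.0003 / (1.0198 · 1) ≈ 0.62776
Gain = 20 log₁₀(0.62776) ≈ -4.04 dB
∠T = (1.43°) − (11.31° + 0.23°) = -10.11°

-4.0 dB, -10.1°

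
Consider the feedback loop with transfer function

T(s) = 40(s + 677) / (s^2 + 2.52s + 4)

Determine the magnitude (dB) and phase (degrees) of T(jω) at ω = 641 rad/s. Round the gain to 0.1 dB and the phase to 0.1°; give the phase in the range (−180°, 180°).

At s = jω = j641:
zero (s+677): 677 + j641 → |·| = √(677²+641²) = √869210 ≈ 932.31, ∠ = arctan(641/677) ≈ 43.44°
quadratic: (j641)² + 2.52·j641 + 4 = -410877 + j1615.32 → |·| ≈ 4.1088e+05, ∠ ≈ 179.77°
|T| = 40 · 932.31 / 4.1088e+05 ≈ 0.090762
Gain = 20 log₁₀(0.090762) ≈ -20.84 dB
∠T = 43.44° − 179.77° = -136.33°

-20.8 dB, -136.3°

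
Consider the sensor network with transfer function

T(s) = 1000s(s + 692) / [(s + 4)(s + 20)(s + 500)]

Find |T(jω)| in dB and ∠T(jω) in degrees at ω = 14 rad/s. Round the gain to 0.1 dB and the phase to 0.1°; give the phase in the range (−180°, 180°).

At s = jω = j14:
zero (s+692): 692 + j14 → |·| = √(692²+14²) = √479060 ≈ 692.14, ∠ = arctan(14/692) ≈ 1.16°
zero at origin: s = j14 → |·| = 14, ∠ = 90.00°
pole (s+4): 4 + j14 → |·| = √(4²+14²) = √212 ≈ 14.56, ∠ = arctan(14/4) ≈ 74.05°
pole (s+20): 20 + j14 → |·| = √(20²+14²) = √596 ≈ 24.413, ∠ = arctan(14/20) ≈ 34.99°
pole (s+500): 500 + j14 → |·| = √(500²+14²) = √250196 ≈ 500.2, ∠ = arctan(14/500) ≈ 1.60°
|T| = 1000 · 9690 / 1.778e+05 ≈ 54.499
Gain = 20 log₁₀(54.499) ≈ 34.73 dB
∠T = 91.16° − 110.64° = -19.48°

34.7 dB, -19.5°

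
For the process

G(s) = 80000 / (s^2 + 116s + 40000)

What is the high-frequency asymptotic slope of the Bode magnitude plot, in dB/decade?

Each pole contributes −20 dB/decade at high frequency; each zero contributes +20 dB/decade.
Net: 0 zero(s) − 2 pole(s) → -40 dB/decade.

-40 dB/decade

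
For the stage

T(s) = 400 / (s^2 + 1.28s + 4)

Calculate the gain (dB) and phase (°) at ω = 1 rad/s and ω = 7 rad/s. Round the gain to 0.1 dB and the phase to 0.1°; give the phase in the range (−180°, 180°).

At s = jω = j1:
quadratic: (j1)² + 1.28·j1 + 4 = 3 + j1.28 → |·| ≈ 3.2617, ∠ ≈ 23.11°
|T| = 400 / 3.2617 ≈ 122.64
Gain = 20 log₁₀(122.64) ≈ 41.77 dB
∠T = 0.00° − 23.11° = -23.11°

At s = jω = j7:
quadratic: (j7)² + 1.28·j7 + 4 = -45 + j8.96 → |·| ≈ 45.883, ∠ ≈ 168.74°
|T| = 400 / 45.883 ≈ 8.7178
Gain = 20 log₁₀(8.7178) ≈ 18.81 dB
∠T = 0.00° − 168.74° = -168.74°

ω = 1: 41.8 dB, -23.1°; ω = 7: 18.8 dB, -168.7°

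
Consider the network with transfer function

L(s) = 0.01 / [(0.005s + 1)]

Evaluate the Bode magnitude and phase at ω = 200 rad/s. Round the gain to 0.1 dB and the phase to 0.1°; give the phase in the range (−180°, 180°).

At ω = 200 rad/s:
pole (1 + j200·0.005) = 1 + j1 → |·| ≈ 1.4142, ∠ ≈ 45.00°
|L| = 0.01 · 1 / (1.4142) ≈ 0.0070711
Gain = 20 log₁₀(0.0070711) ≈ -43.01 dB
∠L = (0°) − (45.00°) = -45.00°

-43.0 dB, -45.0°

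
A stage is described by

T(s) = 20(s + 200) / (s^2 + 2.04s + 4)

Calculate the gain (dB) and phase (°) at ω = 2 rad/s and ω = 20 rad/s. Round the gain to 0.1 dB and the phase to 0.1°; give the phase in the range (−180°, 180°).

ω = 2: 59.8 dB, -89.4°; ω = 20: 20.1 dB, -168.4°

At s = jω = j2:
zero (s+200): 200 + j2 → |·| = √(200²+2²) = √40004 ≈ 200.01, ∠ = arctan(2/200) ≈ 0.57°
quadratic: (j2)² + 2.04·j2 + 4 = 0 + j4.08 → |·| ≈ 4.08, ∠ ≈ 90.00°
|T| = 20 · 200.01 / 4.08 ≈ 980.44
Gain = 20 log₁₀(980.44) ≈ 59.83 dB
∠T = 0.57° − 90.00° = -89.43°

At s = jω = j20:
zero (s+200): 200 + j20 → |·| = √(200²+20²) = √40400 ≈ 201, ∠ = arctan(20/200) ≈ 5.71°
quadratic: (j20)² + 2.04·j20 + 4 = -396 + j40.8 → |·| ≈ 398.1, ∠ ≈ 174.12°
|T| = 20 · 201 / 398.1 ≈ 10.098
Gain = 20 log₁₀(10.098) ≈ 20.08 dB
∠T = 5.71° − 174.12° = -168.41°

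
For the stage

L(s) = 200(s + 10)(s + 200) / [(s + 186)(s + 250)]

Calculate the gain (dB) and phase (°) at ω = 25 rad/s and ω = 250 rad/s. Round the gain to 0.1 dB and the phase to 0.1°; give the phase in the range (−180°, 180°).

ω = 25: 27.2 dB, 62.0°; ω = 250: 43.3 dB, 40.7°

At s = jω = j25:
zero (s+10): 10 + j25 → |·| = √(10²+25²) = √725 ≈ 26.926, ∠ = arctan(25/10) ≈ 68.20°
zero (s+200): 200 + j25 → |·| = √(200²+25²) = √40625 ≈ 201.56, ∠ = arctan(25/200) ≈ 7.13°
pole (s+186): 186 + j25 → |·| = √(186²+25²) = √35221 ≈ 187.67, ∠ = arctan(25/186) ≈ 7.66°
pole (s+250): 250 + j25 → |·| = √(250²+25²) = √63125 ≈ 251.25, ∠ = arctan(25/250) ≈ 5.71°
|L| = 200 · 5427.2 / 47152 ≈ 23.02
Gain = 20 log₁₀(23.02) ≈ 27.24 dB
∠L = 75.33° − 13.37° = 61.96°

At s = jω = j250:
zero (s+10): 10 + j250 → |·| = √(10²+250²) = √62600 ≈ 250.2, ∠ = arctan(250/10) ≈ 87.71°
zero (s+200): 200 + j250 → |·| = √(200²+250²) = √102500 ≈ 320.16, ∠ = arctan(250/200) ≈ 51.34°
pole (s+186): 186 + j250 → |·| = √(186²+250²) = √97096 ≈ 311.6, ∠ = arctan(250/186) ≈ 53.35°
pole (s+250): 250 + j250 → |·| = √(250²+250²) = √125000 ≈ 353.55, ∠ = arctan(250/250) ≈ 45.00°
|L| = 200 · 80104 / 1.1017e+05 ≈ 145.42
Gain = 20 log₁₀(145.42) ≈ 43.25 dB
∠L = 139.05° − 98.35° = 40.70°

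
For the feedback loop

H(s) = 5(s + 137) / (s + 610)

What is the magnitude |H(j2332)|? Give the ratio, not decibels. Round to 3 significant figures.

4.85

At s = jω = j2332:
zero (s+137): 137 + j2332 → |·| = √(137²+2332²) = √5456993 ≈ 2336, ∠ = arctan(2332/137) ≈ 86.64°
pole (s+610): 610 + j2332 → |·| = √(610²+2332²) = √5810324 ≈ 2410.5, ∠ = arctan(2332/610) ≈ 75.34°
|H| = 5 · 2336 / 2410.5 ≈ 4.8455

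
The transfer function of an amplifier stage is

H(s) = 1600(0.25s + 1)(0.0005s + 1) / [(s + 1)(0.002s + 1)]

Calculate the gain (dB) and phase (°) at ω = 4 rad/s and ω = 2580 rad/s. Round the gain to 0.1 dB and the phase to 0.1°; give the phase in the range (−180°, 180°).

ω = 4: 54.8 dB, -31.3°; ω = 2580: 41.9 dB, -26.9°

At ω = 4 rad/s:
zero (1 + j4·0.25) = 1 + j1 → |·| ≈ 1.4142, ∠ ≈ 45.00°
zero (1 + j4·0.0005) = 1 + j0.002 → |·| ≈ 1, ∠ ≈ 0.11°
pole (1 + j4·1) = 1 + j4 → |·| ≈ 4.1231, ∠ ≈ 75.96°
pole (1 + j4·0.002) = 1 + j0.008 → |·| ≈ 1, ∠ ≈ 0.46°
|H| = 1600 · 1.4142 · 1 / (4.1231 · 1) ≈ 548.79
Gain = 20 log₁₀(548.79) ≈ 54.79 dB
∠H = (45.00° + 0.11°) − (75.96° + 0.46°) = -31.31°

At ω = 2580 rad/s:
zero (1 + j2580·0.25) = 1 + j645 → |·| ≈ 645, ∠ ≈ 89.91°
zero (1 + j2580·0.0005) = 1 + j1.29 → |·| ≈ 1.6322, ∠ ≈ 52.22°
pole (1 + j2580·1) = 1 + j2580 → |·| ≈ 2580, ∠ ≈ 89.98°
pole (1 + j2580·0.002) = 1 + j5.16 → |·| ≈ 5.256, ∠ ≈ 79.03°
|H| = 1600 · 645 · 1.6322 / (2580 · 5.256) ≈ 124.22
Gain = 20 log₁₀(124.22) ≈ 41.88 dB
∠H = (89.91° + 52.22°) − (89.98° + 79.03°) = -26.88°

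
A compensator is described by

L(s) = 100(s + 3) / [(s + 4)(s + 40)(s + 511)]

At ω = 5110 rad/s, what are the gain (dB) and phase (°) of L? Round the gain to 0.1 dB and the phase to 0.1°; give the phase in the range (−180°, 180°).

-108.4 dB, -173.8°

At s = jω = j5110:
zero (s+3): 3 + j5110 → |·| = √(3²+5110²) = √26112109 ≈ 5110, ∠ = arctan(5110/3) ≈ 89.97°
pole (s+4): 4 + j5110 → |·| = √(4²+5110²) = √26112116 ≈ 5110, ∠ = arctan(5110/4) ≈ 89.96°
pole (s+40): 40 + j5110 → |·| = √(40²+5110²) = √26113700 ≈ 5110.2, ∠ = arctan(5110/40) ≈ 89.55°
pole (s+511): 511 + j5110 → |·| = √(511²+5110²) = √26373221 ≈ 5135.5, ∠ = arctan(5110/511) ≈ 84.29°
|L| = 100 · 5110 / 1.341e+11 ≈ 3.8106e-06
Gain = 20 log₁₀(3.8106e-06) ≈ -108.38 dB
∠L = 89.97° − 263.80° = -173.83°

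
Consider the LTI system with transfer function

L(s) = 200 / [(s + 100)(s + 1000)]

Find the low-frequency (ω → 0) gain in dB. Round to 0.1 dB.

L(0) = 200 / (100·1000) = 0.002
20 log₁₀(0.002) ≈ -53.98 dB

-54.0 dB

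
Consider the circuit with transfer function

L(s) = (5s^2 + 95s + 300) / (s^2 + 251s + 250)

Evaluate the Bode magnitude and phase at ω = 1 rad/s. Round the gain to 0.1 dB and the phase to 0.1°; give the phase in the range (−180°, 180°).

Substitute s = j1:
Numerator: 5(j1)^2 + 95(j1) + 300 = 295 + j95
Denominator: (j1)^2 + 251(j1) + 250 = 249 + j251
|N| = √(295² + 95²) ≈ 309.92, ∠N ≈ 17.85°
|D| = √(249² + 251²) ≈ 353.56, ∠D ≈ 45.23°
|L| = 309.92 / 353.56 ≈ 0.87657
Gain = 20 log₁₀(0.87657) ≈ -1.14 dB
∠L = 17.85° − 45.23° = -27.38°

-1.1 dB, -27.4°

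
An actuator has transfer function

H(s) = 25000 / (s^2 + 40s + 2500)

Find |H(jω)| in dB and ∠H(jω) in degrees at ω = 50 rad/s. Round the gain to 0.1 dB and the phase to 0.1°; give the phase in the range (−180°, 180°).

At s = jω = j50:
quadratic: (j50)² + 40·j50 + 2500 = 0 + j2000 → |·| ≈ 2000, ∠ ≈ 90.00°
|H| = 25000 / 2000 ≈ 12.5
Gain = 20 log₁₀(12.5) ≈ 21.94 dB
∠H = 0.00° − 90.00° = -90.00°

21.9 dB, -90.0°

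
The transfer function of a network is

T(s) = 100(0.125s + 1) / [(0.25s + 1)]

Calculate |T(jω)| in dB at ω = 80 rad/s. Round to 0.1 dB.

34.0 dB

At ω = 80 rad/s:
zero (1 + j80·0.125) = 1 + j10 → |·| ≈ 10.05, ∠ ≈ 84.29°
pole (1 + j80·0.25) = 1 + j20 → |·| ≈ 20.025, ∠ ≈ 87.14°
|T| = 100 · 10.05 / (20.025) ≈ 50.187
Gain = 20 log₁₀(50.187) ≈ 34.01 dB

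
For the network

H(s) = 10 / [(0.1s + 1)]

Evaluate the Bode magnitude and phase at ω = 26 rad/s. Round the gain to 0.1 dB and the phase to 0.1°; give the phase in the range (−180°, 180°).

At ω = 26 rad/s:
pole (1 + j26·0.1) = 1 + j2.6 → |·| ≈ 2.7857, ∠ ≈ 68.96°
|H| = 10 · 1 / (2.7857) ≈ 3.5898
Gain = 20 log₁₀(3.5898) ≈ 11.10 dB
∠H = (0°) − (68.96°) = -68.96°

11.1 dB, -69.0°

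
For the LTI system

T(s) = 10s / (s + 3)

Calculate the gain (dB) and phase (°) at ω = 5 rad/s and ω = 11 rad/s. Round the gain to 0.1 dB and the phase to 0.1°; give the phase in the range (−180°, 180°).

ω = 5: 18.7 dB, 31.0°; ω = 11: 19.7 dB, 15.3°

At s = jω = j5:
zero at origin: s = j5 → |·| = 5, ∠ = 90.00°
pole (s+3): 3 + j5 → |·| = √(3²+5²) = √34 ≈ 5.831, ∠ = arctan(5/3) ≈ 59.04°
|T| = 10 · 5 / 5.831 ≈ 8.5749
Gain = 20 log₁₀(8.5749) ≈ 18.66 dB
∠T = 90.00° − 59.04° = 30.96°

At s = jω = j11:
zero at origin: s = j11 → |·| = 11, ∠ = 90.00°
pole (s+3): 3 + j11 → |·| = √(3²+11²) = √130 ≈ 11.402, ∠ = arctan(11/3) ≈ 74.74°
|T| = 10 · 11 / 11.402 ≈ 9.6474
Gain = 20 log₁₀(9.6474) ≈ 19.69 dB
∠T = 90.00° − 74.74° = 15.26°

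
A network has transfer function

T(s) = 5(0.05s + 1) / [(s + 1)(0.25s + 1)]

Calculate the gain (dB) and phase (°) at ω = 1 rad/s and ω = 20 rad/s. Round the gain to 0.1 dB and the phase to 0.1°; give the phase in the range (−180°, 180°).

ω = 1: 10.7 dB, -56.2°; ω = 20: -23.2 dB, -120.8°

At ω = 1 rad/s:
zero (1 + j1·0.05) = 1 + j0.05 → |·| ≈ 1.0012, ∠ ≈ 2.86°
pole (1 + j1·1) = 1 + j1 → |·| ≈ 1.4142, ∠ ≈ 45.00°
pole (1 + j1·0.25) = 1 + j0.25 → |·| ≈ 1.0308, ∠ ≈ 14.04°
|T| = 5 · 1.0012 / (1.4142 · 1.0308) ≈ 3.434
Gain = 20 log₁₀(3.434) ≈ 10.72 dB
∠T = (2.86°) − (45.00° + 14.04°) = -56.18°

At ω = 20 rad/s:
zero (1 + j20·0.05) = 1 + j1 → |·| ≈ 1.4142, ∠ ≈ 45.00°
pole (1 + j20·1) = 1 + j20 → |·| ≈ 20.025, ∠ ≈ 87.14°
pole (1 + j20·0.25) = 1 + j5 → |·| ≈ 5.099, ∠ ≈ 78.69°
|T| = 5 · 1.4142 / (20.025 · 5.099) ≈ 0.069251
Gain = 20 log₁₀(0.069251) ≈ -23.19 dB
∠T = (45.00°) − (87.14° + 78.69°) = -120.83°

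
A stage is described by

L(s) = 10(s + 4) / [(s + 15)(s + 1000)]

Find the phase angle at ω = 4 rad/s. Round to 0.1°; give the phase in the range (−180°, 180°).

At s = jω = j4:
zero (s+4): 4 + j4 → |·| = √(4²+4²) = √32 ≈ 5.6569, ∠ = arctan(4/4) ≈ 45.00°
pole (s+15): 15 + j4 → |·| = √(15²+4²) = √241 ≈ 15.524, ∠ = arctan(4/15) ≈ 14.93°
pole (s+1000): 1000 + j4 → |·| = √(1000²+4²) = √1000016 ≈ 1000, ∠ = arctan(4/1000) ≈ 0.23°
∠L = 45.00° − 15.16° = 29.84°

29.8°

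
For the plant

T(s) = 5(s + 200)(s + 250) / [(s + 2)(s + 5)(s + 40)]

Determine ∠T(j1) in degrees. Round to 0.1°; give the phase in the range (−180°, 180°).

-38.8°

At s = jω = j1:
zero (s+200): 200 + j1 → |·| = √(200²+1²) = √40001 ≈ 200, ∠ = arctan(1/200) ≈ 0.29°
zero (s+250): 250 + j1 → |·| = √(250²+1²) = √62501 ≈ 250, ∠ = arctan(1/250) ≈ 0.23°
pole (s+2): 2 + j1 → |·| = √(2²+1²) = √5 ≈ 2.2361, ∠ = arctan(1/2) ≈ 26.57°
pole (s+5): 5 + j1 → |·| = √(5²+1²) = √26 ≈ 5.099, ∠ = arctan(1/5) ≈ 11.31°
pole (s+40): 40 + j1 → |·| = √(40²+1²) = √1601 ≈ 40.012, ∠ = arctan(1/40) ≈ 1.43°
∠T = 0.52° − 39.31° = -38.79°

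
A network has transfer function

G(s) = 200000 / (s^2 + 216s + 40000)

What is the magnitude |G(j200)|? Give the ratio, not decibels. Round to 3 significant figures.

At s = jω = j200:
quadratic: (j200)² + 216·j200 + 40000 = 0 + j43200 → |·| ≈ 43200, ∠ ≈ 90.00°
|G| = 200000 / 43200 ≈ 4.6296

4.63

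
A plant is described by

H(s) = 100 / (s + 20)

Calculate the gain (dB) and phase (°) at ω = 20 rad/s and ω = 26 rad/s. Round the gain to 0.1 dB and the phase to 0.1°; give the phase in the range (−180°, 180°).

ω = 20: 11.0 dB, -45.0°; ω = 26: 9.7 dB, -52.4°

Substitute s = j20:
Numerator: 100 = 100 + j0
Denominator: (j20) + 20 = 20 + j20
|N| = √(100² + 0²) ≈ 100, ∠N ≈ 0.00°
|D| = √(20² + 20²) ≈ 28.284, ∠D ≈ 45.00°
|H| = 100 / 28.284 ≈ 3.5356
Gain = 20 log₁₀(3.5356) ≈ 10.97 dB
∠H = 0.00° − 45.00° = -45.00°

Substitute s = j26:
Numerator: 100 = 100 + j0
Denominator: (j26) + 20 = 20 + j26
|N| = √(100² + 0²) ≈ 100, ∠N ≈ 0.00°
|D| = √(20² + 26²) ≈ 32.802, ∠D ≈ 52.43°
|H| = 100 / 32.802 ≈ 3.0486
Gain = 20 log₁₀(3.0486) ≈ 9.68 dB
∠H = 0.00° − 52.43° = -52.43°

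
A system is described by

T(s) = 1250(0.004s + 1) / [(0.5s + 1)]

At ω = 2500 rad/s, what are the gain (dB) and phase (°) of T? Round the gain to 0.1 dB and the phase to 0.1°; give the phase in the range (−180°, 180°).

At ω = 2500 rad/s:
zero (1 + j2500·0.004) = 1 + j10 → |·| ≈ 10.05, ∠ ≈ 84.29°
pole (1 + j2500·0.5) = 1 + j1250 → |·| ≈ 1250, ∠ ≈ 89.95°
|T| = 1250 · 10.05 / (1250) ≈ 10.05
Gain = 20 log₁₀(10.05) ≈ 20.04 dB
∠T = (84.29°) − (89.95°) = -5.66°

20.0 dB, -5.7°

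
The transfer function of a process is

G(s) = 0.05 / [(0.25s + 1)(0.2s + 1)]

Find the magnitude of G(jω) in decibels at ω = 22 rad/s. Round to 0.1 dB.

At ω = 22 rad/s:
pole (1 + j22·0.25) = 1 + j5.5 → |·| ≈ 5.5902, ∠ ≈ 79.70°
pole (1 + j22·0.2) = 1 + j4.4 → |·| ≈ 4.5122, ∠ ≈ 77.20°
|G| = 0.05 · 1 / (5.5902 · 4.5122) ≈ 0.0019822
Gain = 20 log₁₀(0.0019822) ≈ -54.06 dB

-54.1 dB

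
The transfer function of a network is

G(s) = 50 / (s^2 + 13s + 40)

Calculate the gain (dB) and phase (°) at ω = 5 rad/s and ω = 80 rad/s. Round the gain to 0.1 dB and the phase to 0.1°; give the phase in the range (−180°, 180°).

Substitute s = j5:
Numerator: 50 = 50 + j0
Denominator: (j5)^2 + 13(j5) + 40 = 15 + j65
|N| = √(50² + 0²) ≈ 50, ∠N ≈ 0.00°
|D| = √(15² + 65²) ≈ 66.708, ∠D ≈ 77.01°
|G| = 50 / 66.708 ≈ 0.74954
Gain = 20 log₁₀(0.74954) ≈ -2.50 dB
∠G = 0.00° − 77.01° = -77.01°

Substitute s = j80:
Numerator: 50 = 50 + j0
Denominator: (j80)^2 + 13(j80) + 40 = -6360 + j1040
|N| = √(50² + 0²) ≈ 50, ∠N ≈ 0.00°
|D| = √(6360² + 1040²) ≈ 6444.5, ∠D ≈ 170.71°
|G| = 50 / 6444.5 ≈ 0.0077586
Gain = 20 log₁₀(0.0077586) ≈ -42.20 dB
∠G = 0.00° − 170.71° = -170.71°

ω = 5: -2.5 dB, -77.0°; ω = 80: -42.2 dB, -170.7°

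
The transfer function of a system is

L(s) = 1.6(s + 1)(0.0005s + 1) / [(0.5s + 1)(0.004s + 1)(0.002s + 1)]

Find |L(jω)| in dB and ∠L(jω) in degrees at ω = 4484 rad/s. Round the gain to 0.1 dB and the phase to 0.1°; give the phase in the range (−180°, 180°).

-26.3 dB, -104.5°

At ω = 4484 rad/s:
zero (1 + j4484·1) = 1 + j4484 → |·| ≈ 4484, ∠ ≈ 89.99°
zero (1 + j4484·0.0005) = 1 + j2.242 → |·| ≈ 2.4549, ∠ ≈ 65.96°
pole (1 + j4484·0.5) = 1 + j2242 → |·| ≈ 2242, ∠ ≈ 89.97°
pole (1 + j4484·0.004) = 1 + j17.936 → |·| ≈ 17.964, ∠ ≈ 86.81°
pole (1 + j4484·0.002) = 1 + j8.968 → |·| ≈ 9.0236, ∠ ≈ 83.64°
|L| = 1.6 · 4484 · 2.4549 / (2242 · 17.964 · 9.0236) ≈ 0.048462
Gain = 20 log₁₀(0.048462) ≈ -26.29 dB
∠L = (89.99° + 65.96°) − (89.97° + 86.81° + 83.64°) = -104.47°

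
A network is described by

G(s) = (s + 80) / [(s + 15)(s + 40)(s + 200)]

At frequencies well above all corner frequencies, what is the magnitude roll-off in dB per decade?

Each pole contributes −20 dB/decade at high frequency; each zero contributes +20 dB/decade.
Net: 1 zero(s) − 3 pole(s) → -40 dB/decade.

-40 dB/decade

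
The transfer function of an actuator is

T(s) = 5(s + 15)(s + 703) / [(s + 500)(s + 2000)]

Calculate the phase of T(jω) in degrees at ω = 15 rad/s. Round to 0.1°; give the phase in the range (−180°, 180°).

44.1°

At s = jω = j15:
zero (s+15): 15 + j15 → |·| = √(15²+15²) = √450 ≈ 21.213, ∠ = arctan(15/15) ≈ 45.00°
zero (s+703): 703 + j15 → |·| = √(703²+15²) = √494434 ≈ 703.16, ∠ = arctan(15/703) ≈ 1.22°
pole (s+500): 500 + j15 → |·| = √(500²+15²) = √250225 ≈ 500.22, ∠ = arctan(15/500) ≈ 1.72°
pole (s+2000): 2000 + j15 → |·| = √(2000²+15²) = √4000225 ≈ 2000.1, ∠ = arctan(15/2000) ≈ 0.43°
∠T = 46.22° − 2.15° = 44.07°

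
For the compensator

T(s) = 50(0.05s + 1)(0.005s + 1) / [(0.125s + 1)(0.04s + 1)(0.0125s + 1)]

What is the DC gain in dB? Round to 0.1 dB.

34.0 dB

T(0) = 50 · 1 / 1 = 50
20 log₁₀(50) ≈ 33.98 dB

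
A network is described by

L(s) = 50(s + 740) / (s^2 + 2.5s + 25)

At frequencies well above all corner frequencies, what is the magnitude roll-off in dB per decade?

Each pole contributes −20 dB/decade at high frequency; each zero contributes +20 dB/decade.
Net: 1 zero(s) − 2 pole(s) → -20 dB/decade.

-20 dB/decade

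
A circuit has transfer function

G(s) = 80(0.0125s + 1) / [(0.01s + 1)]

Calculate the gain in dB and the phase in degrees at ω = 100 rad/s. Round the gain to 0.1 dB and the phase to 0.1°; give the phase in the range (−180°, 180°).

At ω = 100 rad/s:
zero (1 + j100·0.0125) = 1 + j1.25 → |·| ≈ 1.6008, ∠ ≈ 51.34°
pole (1 + j100·0.01) = 1 + j1 → |·| ≈ 1.4142, ∠ ≈ 45.00°
|G| = 80 · 1.6008 / (1.4142) ≈ 90.556
Gain = 20 log₁₀(90.556) ≈ 39.14 dB
∠G = (51.34°) − (45.00°) = 6.34°

39.1 dB, 6.3°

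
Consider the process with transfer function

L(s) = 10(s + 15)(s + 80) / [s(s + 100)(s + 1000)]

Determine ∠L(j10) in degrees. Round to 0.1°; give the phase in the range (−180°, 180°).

-55.5°

At s = jω = j10:
zero (s+15): 15 + j10 → |·| = √(15²+10²) = √325 ≈ 18.028, ∠ = arctan(10/15) ≈ 33.69°
zero (s+80): 80 + j10 → |·| = √(80²+10²) = √6500 ≈ 80.623, ∠ = arctan(10/80) ≈ 7.13°
pole (s+100): 100 + j10 → |·| = √(100²+10²) = √10100 ≈ 100.5, ∠ = arctan(10/100) ≈ 5.71°
pole (s+1000): 1000 + j10 → |·| = √(1000²+10²) = √1000100 ≈ 1000, ∠ = arctan(10/1000) ≈ 0.57°
pole at origin: |s| = 10, ∠ = 90.00° (in denominator)
∠L = 40.82° − 96.28° = -55.46°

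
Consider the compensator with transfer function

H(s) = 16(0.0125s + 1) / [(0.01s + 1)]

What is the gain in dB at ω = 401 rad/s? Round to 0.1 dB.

At ω = 401 rad/s:
zero (1 + j401·0.0125) = 1 + j5.0125 → |·| ≈ 5.1113, ∠ ≈ 78.72°
pole (1 + j401·0.01) = 1 + j4.01 → |·| ≈ 4.1328, ∠ ≈ 76.00°
|H| = 16 · 5.1113 / (4.1328) ≈ 19.788
Gain = 20 log₁₀(19.788) ≈ 25.93 dB

25.9 dB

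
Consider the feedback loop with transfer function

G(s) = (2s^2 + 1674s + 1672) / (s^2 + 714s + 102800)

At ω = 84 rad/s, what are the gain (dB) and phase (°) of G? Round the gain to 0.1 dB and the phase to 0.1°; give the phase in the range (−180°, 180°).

1.9 dB, 63.0°

Substitute s = j84:
Numerator: 2(j84)^2 + 1674(j84) + 1672 = -12440 + j140616
Denominator: (j84)^2 + 714(j84) + 102800 = 95744 + j59976
|N| = √(12440² + 140616²) ≈ 1.4117e+05, ∠N ≈ 95.06°
|D| = √(95744² + 59976²) ≈ 1.1298e+05, ∠D ≈ 32.06°
|G| = 1.4117e+05 / 1.1298e+05 ≈ 1.2495
Gain = 20 log₁₀(1.2495) ≈ 1.93 dB
∠G = 95.06° − 32.06° = 63.00°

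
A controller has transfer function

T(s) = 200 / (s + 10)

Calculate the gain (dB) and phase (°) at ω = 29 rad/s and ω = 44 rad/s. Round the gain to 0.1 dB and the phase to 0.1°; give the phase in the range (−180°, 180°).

ω = 29: 16.3 dB, -71.0°; ω = 44: 12.9 dB, -77.2°

Substitute s = j29:
Numerator: 200 = 200 + j0
Denominator: (j29) + 10 = 10 + j29
|N| = √(200² + 0²) ≈ 200, ∠N ≈ 0.00°
|D| = √(10² + 29²) ≈ 30.676, ∠D ≈ 70.97°
|T| = 200 / 30.676 ≈ 6.5198
Gain = 20 log₁₀(6.5198) ≈ 16.28 dB
∠T = 0.00° − 70.97° = -70.97°

Substitute s = j44:
Numerator: 200 = 200 + j0
Denominator: (j44) + 10 = 10 + j44
|N| = √(200² + 0²) ≈ 200, ∠N ≈ 0.00°
|D| = √(10² + 44²) ≈ 45.122, ∠D ≈ 77.20°
|T| = 200 / 45.122 ≈ 4.4324
Gain = 20 log₁₀(4.4324) ≈ 12.93 dB
∠T = 0.00° − 77.20° = -77.20°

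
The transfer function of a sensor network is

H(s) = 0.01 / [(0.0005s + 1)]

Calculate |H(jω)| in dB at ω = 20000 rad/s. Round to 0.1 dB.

-60.0 dB

At ω = 20000 rad/s:
pole (1 + j20000·0.0005) = 1 + j10 → |·| ≈ 10.05, ∠ ≈ 84.29°
|H| = 0.01 · 1 / (10.05) ≈ 0.00099502
Gain = 20 log₁₀(0.00099502) ≈ -60.04 dB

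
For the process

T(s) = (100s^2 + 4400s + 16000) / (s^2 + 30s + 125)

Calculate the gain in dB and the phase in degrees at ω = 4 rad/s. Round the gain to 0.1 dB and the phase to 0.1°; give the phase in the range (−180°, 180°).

42.9 dB, 3.0°

Substitute s = j4:
Numerator: 100(j4)^2 + 4400(j4) + 16000 = 14400 + j17600
Denominator: (j4)^2 + 30(j4) + 125 = 109 + j120
|N| = √(14400² + 17600²) ≈ 22740, ∠N ≈ 50.71°
|D| = √(109² + 120²) ≈ 162.11, ∠D ≈ 47.75°
|T| = 22740 / 162.11 ≈ 140.28
Gain = 20 log₁₀(140.28) ≈ 42.94 dB
∠T = 50.71° − 47.75° = 2.96°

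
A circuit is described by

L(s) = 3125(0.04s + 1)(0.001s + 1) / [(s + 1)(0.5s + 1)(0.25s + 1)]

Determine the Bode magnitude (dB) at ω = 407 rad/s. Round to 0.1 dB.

At ω = 407 rad/s:
zero (1 + j407·0.04) = 1 + j16.28 → |·| ≈ 16.311, ∠ ≈ 86.49°
zero (1 + j407·0.001) = 1 + j0.407 → |·| ≈ 1.0797, ∠ ≈ 22.15°
pole (1 + j407·1) = 1 + j407 → |·| ≈ 407, ∠ ≈ 89.86°
pole (1 + j407·0.5) = 1 + j203.5 → |·| ≈ 203.5, ∠ ≈ 89.72°
pole (1 + j407·0.25) = 1 + j101.75 → |·| ≈ 101.75, ∠ ≈ 89.44°
|L| = 3125 · 16.311 · 1.0797 / (407 · 203.5 · 101.75) ≈ 0.0065304
Gain = 20 log₁₀(0.0065304) ≈ -43.70 dB

-43.7 dB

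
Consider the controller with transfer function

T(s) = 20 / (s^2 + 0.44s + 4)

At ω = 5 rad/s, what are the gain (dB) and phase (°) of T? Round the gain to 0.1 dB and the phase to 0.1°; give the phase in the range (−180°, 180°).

At s = jω = j5:
quadratic: (j5)² + 0.44·j5 + 4 = -21 + j2.2 → |·| ≈ 21.115, ∠ ≈ 174.02°
|T| = 20 / 21.115 ≈ 0.94719
Gain = 20 log₁₀(0.94719) ≈ -0.47 dB
∠T = 0.00° − 174.02° = -174.02°

-0.5 dB, -174.0°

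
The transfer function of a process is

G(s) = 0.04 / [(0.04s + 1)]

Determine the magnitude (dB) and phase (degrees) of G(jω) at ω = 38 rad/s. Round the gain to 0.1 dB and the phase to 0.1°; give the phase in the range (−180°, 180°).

At ω = 38 rad/s:
pole (1 + j38·0.04) = 1 + j1.52 → |·| ≈ 1.8195, ∠ ≈ 56.66°
|G| = 0.04 · 1 / (1.8195) ≈ 0.021984
Gain = 20 log₁₀(0.021984) ≈ -33.16 dB
∠G = (0°) − (56.66°) = -56.66°

-33.2 dB, -56.7°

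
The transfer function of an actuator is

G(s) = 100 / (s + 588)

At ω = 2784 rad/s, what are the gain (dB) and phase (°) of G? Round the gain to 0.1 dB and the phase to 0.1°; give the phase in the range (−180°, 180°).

-29.1 dB, -78.1°

Substitute s = j2784:
Numerator: 100 = 100 + j0
Denominator: (j2784) + 588 = 588 + j2784
|N| = √(100² + 0²) ≈ 100, ∠N ≈ 0.00°
|D| = √(588² + 2784²) ≈ 2845.4, ∠D ≈ 78.07°
|G| = 100 / 2845.4 ≈ 0.035144
Gain = 20 log₁₀(0.035144) ≈ -29.08 dB
∠G = 0.00° − 78.07° = -78.07°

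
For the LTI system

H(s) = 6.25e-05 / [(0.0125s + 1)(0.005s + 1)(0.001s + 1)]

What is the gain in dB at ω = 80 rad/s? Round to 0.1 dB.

-87.8 dB

At ω = 80 rad/s:
pole (1 + j80·0.0125) = 1 + j1 → |·| ≈ 1.4142, ∠ ≈ 45.00°
pole (1 + j80·0.005) = 1 + j0.4 → |·| ≈ 1.077, ∠ ≈ 21.80°
pole (1 + j80·0.001) = 1 + j0.08 → |·| ≈ 1.0032, ∠ ≈ 4.57°
|H| = 6.25e-05 · 1 / (1.4142 · 1.077 · 1.0032) ≈ 4.0904e-05
Gain = 20 log₁₀(4.0904e-05) ≈ -87.76 dB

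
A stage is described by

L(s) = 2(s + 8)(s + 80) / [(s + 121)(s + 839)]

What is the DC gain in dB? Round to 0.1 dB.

-38.0 dB

L(0) = 2·8·80 / (121·839) ≈ 0.012608
20 log₁₀(0.012608) ≈ -37.99 dB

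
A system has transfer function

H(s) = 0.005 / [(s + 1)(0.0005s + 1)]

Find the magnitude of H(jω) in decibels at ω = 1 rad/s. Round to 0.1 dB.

-49.0 dB

At ω = 1 rad/s:
pole (1 + j1·1) = 1 + j1 → |·| ≈ 1.4142, ∠ ≈ 45.00°
pole (1 + j1·0.0005) = 1 + j0.0005 → |·| ≈ 1, ∠ ≈ 0.03°
|H| = 0.005 · 1 / (1.4142 · 1) ≈ 0.0035356
Gain = 20 log₁₀(0.0035356) ≈ -49.03 dB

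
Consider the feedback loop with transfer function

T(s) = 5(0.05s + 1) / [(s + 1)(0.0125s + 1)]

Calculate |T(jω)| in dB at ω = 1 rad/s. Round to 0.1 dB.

11.0 dB

At ω = 1 rad/s:
zero (1 + j1·0.05) = 1 + j0.05 → |·| ≈ 1.0012, ∠ ≈ 2.86°
pole (1 + j1·1) = 1 + j1 → |·| ≈ 1.4142, ∠ ≈ 45.00°
pole (1 + j1·0.0125) = 1 + j0.0125 → |·| ≈ 1.0001, ∠ ≈ 0.72°
|T| = 5 · 1.0012 / (1.4142 · 1.0001) ≈ 3.5395
Gain = 20 log₁₀(3.5395) ≈ 10.98 dB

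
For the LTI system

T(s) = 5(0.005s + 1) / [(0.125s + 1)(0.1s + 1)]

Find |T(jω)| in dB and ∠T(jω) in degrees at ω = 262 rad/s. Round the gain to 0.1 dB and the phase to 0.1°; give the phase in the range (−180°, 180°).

-40.4 dB, -123.4°

At ω = 262 rad/s:
zero (1 + j262·0.005) = 1 + j1.31 → |·| ≈ 1.6481, ∠ ≈ 52.64°
pole (1 + j262·0.125) = 1 + j32.75 → |·| ≈ 32.765, ∠ ≈ 88.25°
pole (1 + j262·0.1) = 1 + j26.2 → |·| ≈ 26.219, ∠ ≈ 87.81°
|T| = 5 · 1.6481 / (32.765 · 26.219) ≈ 0.0095924
Gain = 20 log₁₀(0.0095924) ≈ -40.36 dB
∠T = (52.64°) − (88.25° + 87.81°) = -123.42°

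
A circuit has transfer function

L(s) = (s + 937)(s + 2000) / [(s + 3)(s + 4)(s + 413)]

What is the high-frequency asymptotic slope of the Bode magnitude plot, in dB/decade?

Each pole contributes −20 dB/decade at high frequency; each zero contributes +20 dB/decade.
Net: 2 zero(s) − 3 pole(s) → -20 dB/decade.

-20 dB/decade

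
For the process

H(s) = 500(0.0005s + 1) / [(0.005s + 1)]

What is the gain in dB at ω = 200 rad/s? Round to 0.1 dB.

At ω = 200 rad/s:
zero (1 + j200·0.0005) = 1 + j0.1 → |·| ≈ 1.005, ∠ ≈ 5.71°
pole (1 + j200·0.005) = 1 + j1 → |·| ≈ 1.4142, ∠ ≈ 45.00°
|H| = 500 · 1.005 / (1.4142) ≈ 355.32
Gain = 20 log₁₀(355.32) ≈ 51.01 dB

51.0 dB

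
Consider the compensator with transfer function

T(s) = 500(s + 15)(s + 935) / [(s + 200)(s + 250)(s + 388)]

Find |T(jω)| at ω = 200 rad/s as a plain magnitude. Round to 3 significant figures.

2.43

At s = jω = j200:
zero (s+15): 15 + j200 → |·| = √(15²+200²) = √40225 ≈ 200.56, ∠ = arctan(200/15) ≈ 85.71°
zero (s+935): 935 + j200 → |·| = √(935²+200²) = √914225 ≈ 956.15, ∠ = arctan(200/935) ≈ 12.07°
pole (s+200): 200 + j200 → |·| = √(200²+200²) = √80000 ≈ 282.84, ∠ = arctan(200/200) ≈ 45.00°
pole (s+250): 250 + j200 → |·| = √(250²+200²) = √102500 ≈ 320.16, ∠ = arctan(200/250) ≈ 38.66°
pole (s+388): 388 + j200 → |·| = √(388²+200²) = √190544 ≈ 436.51, ∠ = arctan(200/388) ≈ 27.27°
|T| = 500 · 1.9177e+05 / 3.9528e+07 ≈ 2.4257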